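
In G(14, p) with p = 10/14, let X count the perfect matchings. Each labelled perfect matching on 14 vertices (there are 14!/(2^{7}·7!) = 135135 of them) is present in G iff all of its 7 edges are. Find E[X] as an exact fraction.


K_14 has 14!/(2^{7}·7!) = 135135 labelled perfect matchings.
For each such perfect matching H, let X_H = 1 if all 7 edges of H are present in G. Then P[X_H = 1] = p^{7} = (5/7)^{7} = 78125/823543.
By linearity of expectation: E[X] = Σ_H E[X_H] = 135135 · p^{7} = 135135 · 78125/823543 = 1508203125/117649.
Numerically: E[X] ≈ 1.28e+04.

E[X] = 135135 · (5/7)^{7} = 1508203125/117649 ≈ 1.28e+04.


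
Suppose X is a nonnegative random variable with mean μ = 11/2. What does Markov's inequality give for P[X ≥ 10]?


μ = E[X] = 11/2, a = 10.
Markov: P[X ≥ 10] ≤ μ/a = (11/2)/10 = 11/20.
Numerically: ≈ 0.5500.
(Since a = 10 > μ = 5.5000, the bound 11/20 is < 1 and informative.)

P[X ≥ 10] ≤ 11/20 ≈ 0.5500.


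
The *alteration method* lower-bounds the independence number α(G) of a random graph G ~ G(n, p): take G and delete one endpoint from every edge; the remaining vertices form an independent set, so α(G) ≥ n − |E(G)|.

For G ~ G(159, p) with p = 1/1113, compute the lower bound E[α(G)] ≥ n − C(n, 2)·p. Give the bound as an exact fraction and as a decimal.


E[|E(G)|] = C(159, 2)·p = 12561 · (1/1113) = 79/7.
E[α(G)] ≥ n − E[|E(G)|] = 159 − 79/7 = 1034/7.
Numerically: ≈ 147.714286.
(This is only a lower bound; the true E[α(G)] may be larger.)

E[α(G)] ≥ 1034/7 ≈ 147.714286.


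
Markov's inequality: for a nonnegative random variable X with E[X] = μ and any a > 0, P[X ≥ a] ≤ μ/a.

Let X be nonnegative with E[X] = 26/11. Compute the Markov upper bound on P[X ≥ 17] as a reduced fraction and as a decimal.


μ = E[X] = 26/11, a = 17.
Markov: P[X ≥ 17] ≤ μ/a = (26/11)/17 = 26/187.
Numerically: ≈ 0.1390.
(Since a = 17 > μ = 2.3636, the bound 26/187 is < 1 and informative.)

P[X ≥ 17] ≤ 26/187 ≈ 0.1390.


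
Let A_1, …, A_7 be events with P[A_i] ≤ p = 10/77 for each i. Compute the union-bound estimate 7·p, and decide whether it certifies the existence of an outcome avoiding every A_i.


Union bound: P[∪_{i=1}^{7} A_i] ≤ Σ_i P[A_i] ≤ 7·p = 7·(10/77) = 10/11.
Numerically: 10/11 ≈ 0.909.
Is 10/11 < 1? YES.
Since P[∪ A_i] ≤ 10/11 < 1, the complement has P[∩ A_i^c] ≥ 1 − 10/11 = 1/11 > 0, so some outcome avoids every A_i.

7·p = 10/11 ≈ 0.909; existence CERTIFIED by the union bound.


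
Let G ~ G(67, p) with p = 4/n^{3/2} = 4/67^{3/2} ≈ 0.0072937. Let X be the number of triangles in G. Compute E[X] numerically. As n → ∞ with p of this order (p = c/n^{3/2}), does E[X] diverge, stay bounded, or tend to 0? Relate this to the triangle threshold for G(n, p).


Number of potential triangles: C(67, 3) = 47905.
Each occurs with probability p³ ≈ (0.0072937)³ ≈ 3.8801040e-07.
By linearity: E[X] = C(67, 3)·p³ ≈ 47905 · 3.8801040e-07 ≈ 0.01859.
Since α = 3/2 > 1, p = c/n^{3/2} = o(1/n) is below the triangle threshold p ~ 1/n. Asymptotically E[X] ~ (c³/6)·n^{3(1−α)} = (4³/6)·n^{-1.5} → 0, so by Markov's inequality G has no triangles w.h.p.

E[X] ≈ 0.01859; in regime p = Θ(1/n^{3/2}) E[X] tends to 0 (below the triangle threshold p ~ 1/n).


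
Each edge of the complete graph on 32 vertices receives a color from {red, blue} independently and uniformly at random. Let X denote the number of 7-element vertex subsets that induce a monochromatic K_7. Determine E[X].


Let X = Σ_S X_S over the C(32, 7) = 3365856 subsets S of size 7, where X_S = 1 if the K_7 on S is monochromatic.
For a fixed S, the K_7 on S has C(7, 2) = 21 edges. P[all 21 edges red] = (1/2)^21, and likewise for blue, so P[monochromatic] = 2·(1/2)^21 = 2^{1 − 21} = 1/1048576.
By linearity of expectation: E[X] = C(32, 7) · 2^{1 − 21} = 3365856 · 1/1048576 = 105183/32768.
Numerically: E[X] ≈ 3.2099.

E[X] = C(32,7)·2^(1−C(7,2)) = 105183/32768 ≈ 3.2099.


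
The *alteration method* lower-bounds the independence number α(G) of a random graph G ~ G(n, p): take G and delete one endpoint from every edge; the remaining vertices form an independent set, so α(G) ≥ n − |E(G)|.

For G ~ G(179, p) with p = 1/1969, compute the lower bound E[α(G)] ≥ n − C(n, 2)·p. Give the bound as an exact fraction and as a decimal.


E[|E(G)|] = C(179, 2)·p = 15931 · (1/1969) = 89/11.
E[α(G)] ≥ n − E[|E(G)|] = 179 − 89/11 = 1880/11.
Numerically: ≈ 170.90909.
(This is only a lower bound; the true E[α(G)] may be larger.)

E[α(G)] ≥ 1880/11 ≈ 170.90909.


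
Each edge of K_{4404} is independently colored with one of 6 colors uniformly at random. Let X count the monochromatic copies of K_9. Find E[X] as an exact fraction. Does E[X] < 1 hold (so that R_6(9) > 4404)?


E[X] = C(4404, 9) · 6^{1 − 36} = 1703375445537161676647015880 · 6^{−35} = 1703375445537161676647015880/1719070799748422591028658176.
As a reduced fraction: E[X] = 70973976897381736526958995/71627949989517607959527424 ≈ 0.9908699.
Is E[X] < 1? YES.
Since E[X] < 1, there exists a 6-coloring of K_{4404} with no monochromatic K_9; hence R_6(9) > 4404.

E[X] = 70973976897381736526958995/71627949989517607959527424 ≈ 0.9908699; E[X] < 1, so R_6(9) > 4404.


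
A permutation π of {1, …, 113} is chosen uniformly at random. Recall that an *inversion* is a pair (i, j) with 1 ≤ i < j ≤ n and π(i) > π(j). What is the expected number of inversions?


Write X = Σ X_I over the C(113, 2) = 6328 pairs i < j, with X_I the indicator of one inversion.
There are 6328 indicators.
For each fixed pair i < j, the values π(i) and π(j) are two distinct elements of {1, …, 113} in uniformly random order; by symmetry P[π(i) > π(j)] = 1/2.
By linearity: E[X] = 6328 · (1/2) = C(113, 2) · (1/2) = 6328/2 = 3164 ≈ 3164.0000.

E[X] = 3164 = 3164.0000.


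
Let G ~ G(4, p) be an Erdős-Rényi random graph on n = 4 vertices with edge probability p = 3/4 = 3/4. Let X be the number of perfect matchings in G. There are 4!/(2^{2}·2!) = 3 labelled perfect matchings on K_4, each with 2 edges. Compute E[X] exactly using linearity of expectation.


K_4 has 4!/(2^{2}·2!) = 3 labelled perfect matchings.
For each such perfect matching H, let X_H = 1 if all 2 edges of H are present in G. Then P[X_H = 1] = p^{2} = (3/4)^{2} = 9/16.
By linearity of expectation: E[X] = Σ_H E[X_H] = 3 · p^{2} = 3 · 9/16 = 27/16.
Numerically: E[X] ≈ 1.6875.

E[X] = 3 · (3/4)^{2} = 27/16 ≈ 1.6875.


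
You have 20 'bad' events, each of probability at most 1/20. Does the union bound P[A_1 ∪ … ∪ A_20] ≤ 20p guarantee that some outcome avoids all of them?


Union bound: P[∪_{i=1}^{20} A_i] ≤ Σ_i P[A_i] ≤ 20·p = 20·(1/20) = 1.
Numerically: 1 ≈ 1.0000.
Is 1 < 1? NO.
Since the bound 1 is ≥ 1, the union bound is uninformative here; it does NOT by itself certify existence.

20·p = 1 ≈ 1.0000; existence NOT certified by the union bound.


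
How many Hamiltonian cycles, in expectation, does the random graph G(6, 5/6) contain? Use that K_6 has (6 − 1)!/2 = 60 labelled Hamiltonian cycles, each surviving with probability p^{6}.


K_6 has (6 − 1)!/2 = 60 labelled Hamiltonian cycles.
For each such Hamiltonian cycle H, let X_H = 1 if all 6 edges of H are present in G. Then P[X_H = 1] = p^{6} = (5/6)^{6} = 15625/46656.
Summing the indicators: E[X] = Σ_H E[X_H] = 60 · p^{6} = 60 · 15625/46656 = 78125/3888.
Numerically: E[X] ≈ 20.1.

E[X] = 60 · (5/6)^{6} = 78125/3888 ≈ 20.1.


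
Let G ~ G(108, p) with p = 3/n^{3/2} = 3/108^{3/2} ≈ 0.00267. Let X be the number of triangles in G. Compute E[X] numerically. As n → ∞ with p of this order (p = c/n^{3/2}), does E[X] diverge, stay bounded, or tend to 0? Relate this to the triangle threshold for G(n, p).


Number of potential triangles: C(108, 3) = 204156.
Each occurs with probability p³ ≈ (0.00267)³ ≈ 1.90966e-08.
By linearity: E[X] = C(108, 3)·p³ ≈ 204156 · 1.90966e-08 ≈ 0.004.
Since α = 3/2 > 1, p = c/n^{3/2} = o(1/n) is below the triangle threshold p ~ 1/n. Asymptotically E[X] ~ (c³/6)·n^{3(1−α)} = (3³/6)·n^{-1.5} → 0, so by Markov's inequality G has no triangles w.h.p.

E[X] ≈ 0.004; in regime p = Θ(1/n^{3/2}) E[X] tends to 0 (below the triangle threshold p ~ 1/n).


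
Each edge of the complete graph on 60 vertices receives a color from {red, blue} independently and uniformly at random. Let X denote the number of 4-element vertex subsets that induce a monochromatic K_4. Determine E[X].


Let X = Σ_S X_S over the C(60, 4) = 487635 subsets S of size 4, where X_S = 1 if the K_4 on S is monochromatic.
For a fixed S, the K_4 on S has C(4, 2) = 6 edges. P[all 6 edges red] = (1/2)^6, and likewise for blue, so P[monochromatic] = 2·(1/2)^6 = 2^{1 − 6} = 1/32.
Summing: E[X] = C(60, 4) · 2^{1 − 6} = 487635 · 1/32 = 487635/32.
Numerically: E[X] ≈ 15238.59375.

E[X] = C(60,4)·2^(1−C(4,2)) = 487635/32 ≈ 15238.59375.


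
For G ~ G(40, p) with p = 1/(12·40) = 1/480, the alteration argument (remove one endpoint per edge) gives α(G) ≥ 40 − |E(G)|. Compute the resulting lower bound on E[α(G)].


E[|E(G)|] = C(40, 2)·p = 780 · (1/480) = 13/8.
E[α(G)] ≥ n − E[|E(G)|] = 40 − 13/8 = 307/8.
Numerically: ≈ 38.375000.
(This is only a lower bound; the true E[α(G)] may be larger.)

E[α(G)] ≥ 307/8 ≈ 38.375000.


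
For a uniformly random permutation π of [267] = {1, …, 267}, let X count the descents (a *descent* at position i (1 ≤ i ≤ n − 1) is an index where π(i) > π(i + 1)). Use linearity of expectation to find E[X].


Write X = Σ X_I over i = 1, …, 266, with X_I the indicator of one descent.
There are 266 indicators.
For each fixed i, the pair (π(i), π(i+1)) is a uniformly random ordered pair of distinct values from {1, …, 267}; by symmetry P[π(i) > π(i+1)] = 1/2.
By linearity: E[X] = 266 · (1/2) = (267 − 1) · (1/2) = 133 ≈ 133.0000.

E[X] = 133 = 133.0000.


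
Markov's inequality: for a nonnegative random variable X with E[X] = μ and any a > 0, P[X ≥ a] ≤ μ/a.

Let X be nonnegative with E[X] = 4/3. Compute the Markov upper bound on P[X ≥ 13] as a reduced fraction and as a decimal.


μ = E[X] = 4/3, a = 13.
Markov: P[X ≥ 13] ≤ μ/a = (4/3)/13 = 4/39.
Numerically: ≈ 0.1026.
(Since a = 13 > μ = 1.3333, the bound 4/39 is < 1 and informative.)

P[X ≥ 13] ≤ 4/39 ≈ 0.1026.


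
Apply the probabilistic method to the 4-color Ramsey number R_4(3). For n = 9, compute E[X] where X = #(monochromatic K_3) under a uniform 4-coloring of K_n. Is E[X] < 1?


E[X] = C(9, 3) · 4^{1 − 3} = 84 · 4^{−2} = 84/16.
As a reduced fraction: E[X] = 21/4 ≈ 5.2500000.
Is E[X] < 1? NO.
Since E[X] ≥ 1, the first-moment bound is inconclusive at n = 9; it does NOT by itself certify R_4(3) > 9.

E[X] = 21/4 ≈ 5.2500000; E[X] ≥ 1; first-moment method inconclusive here.


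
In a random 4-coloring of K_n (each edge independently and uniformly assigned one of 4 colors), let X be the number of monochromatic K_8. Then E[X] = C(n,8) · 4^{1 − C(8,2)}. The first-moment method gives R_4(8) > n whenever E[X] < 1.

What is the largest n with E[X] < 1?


We need C(n, 8) · 4^{1 − 28} < 1, i.e. C(n, 8) < 4^{28 − 1} = 18014398509481984.
Check values of n near the boundary:
  n = 404: C(404, 8) = 16415071523485570; 16415071523485570 < 18014398509481984? YES
  n = 405: C(405, 8) = 16745853821188050; 16745853821188050 < 18014398509481984? YES
  n = 406: C(406, 8) = 17082453897995850; 17082453897995850 < 18014398509481984? YES
  n = 407: C(407, 8) = 17424959239309050; 17424959239309050 < 18014398509481984? YES
  n = 408: C(408, 8) = 17773458424095231; 17773458424095231 < 18014398509481984? YES
  n = 409: C(409, 8) = 18128041135797879; 18128041135797879 < 18014398509481984? NO
  n = 410: C(410, 8) = 18488798173326195; 18488798173326195 < 18014398509481984? NO
The largest n with C(n, 8) < 18014398509481984 is n = 408 (where E[X] = 17773458424095231/18014398509481984 ≈ 0.98663). Hence R_4(8) > 408, i.e. R_4(8) ≥ 409.

Largest n = 408; hence R_4(8) > 408.


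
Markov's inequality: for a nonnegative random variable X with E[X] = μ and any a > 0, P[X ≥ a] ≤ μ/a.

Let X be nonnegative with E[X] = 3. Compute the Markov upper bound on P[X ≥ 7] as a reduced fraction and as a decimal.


μ = E[X] = 3, a = 7.
Markov: P[X ≥ 7] ≤ μ/a = (3)/7 = 3/7.
Numerically: ≈ 0.42857.
(Since a = 7 > μ = 3.00000, the bound 3/7 is < 1 and informative.)

P[X ≥ 7] ≤ 3/7 ≈ 0.42857.


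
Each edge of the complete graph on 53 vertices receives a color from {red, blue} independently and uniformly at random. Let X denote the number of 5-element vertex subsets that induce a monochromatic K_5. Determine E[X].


Let X = Σ_S X_S over the C(53, 5) = 2869685 subsets S of size 5, where X_S = 1 if the K_5 on S is monochromatic.
For a fixed S, the K_5 on S has C(5, 2) = 10 edges. P[all 10 edges red] = (1/2)^10, and likewise for blue, so P[monochromatic] = 2·(1/2)^10 = 2^{1 − 10} = 1/512.
Summing: E[X] = C(53, 5) · 2^{1 − 10} = 2869685 · 1/512 = 2869685/512.
Numerically: E[X] ≈ 5604.85352.

E[X] = C(53,5)·2^(1−C(5,2)) = 2869685/512 ≈ 5604.85352.


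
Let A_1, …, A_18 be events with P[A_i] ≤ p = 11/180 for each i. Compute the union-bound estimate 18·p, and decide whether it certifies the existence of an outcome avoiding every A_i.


Union bound: P[∪_{i=1}^{18} A_i] ≤ Σ_i P[A_i] ≤ 18·p = 18·(11/180) = 11/10.
Numerically: 11/10 ≈ 1.1000.
Is 11/10 < 1? NO.
Since the bound 11/10 is ≥ 1, the union bound is uninformative here; it does NOT by itself certify existence.

18·p = 11/10 ≈ 1.1000; existence NOT certified by the union bound.


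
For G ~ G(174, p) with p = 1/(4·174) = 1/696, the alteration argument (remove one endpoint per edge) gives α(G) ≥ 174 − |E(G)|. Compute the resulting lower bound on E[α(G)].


E[|E(G)|] = C(174, 2)·p = 15051 · (1/696) = 173/8.
E[α(G)] ≥ n − E[|E(G)|] = 174 − 173/8 = 1219/8.
Numerically: ≈ 152.375000.
(This is only a lower bound; the true E[α(G)] may be larger.)

E[α(G)] ≥ 1219/8 ≈ 152.375000.


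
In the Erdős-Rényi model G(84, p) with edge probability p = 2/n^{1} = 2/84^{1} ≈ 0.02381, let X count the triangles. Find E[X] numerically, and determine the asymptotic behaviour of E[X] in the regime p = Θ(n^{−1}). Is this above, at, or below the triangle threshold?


Number of potential triangles: C(84, 3) = 95284.
Each occurs with probability p³ ≈ (0.02381)³ ≈ 1.349746e-05.
By linearity: E[X] = C(84, 3)·p³ ≈ 95284 · 1.349746e-05 ≈ 1.2861.
Here α = 1, so p = 2/n is exactly at the triangle threshold p ~ 1/n. Asymptotically E[X] → c³/6 = 2³/6 = 4/3 ≈ 1.3333, a bounded constant. In this regime the triangle count is asymptotically Poisson(c³/6).

E[X] ≈ 1.2861; in regime p = Θ(1/n^{1}) E[X] stays bounded (at the triangle threshold p ~ 1/n).


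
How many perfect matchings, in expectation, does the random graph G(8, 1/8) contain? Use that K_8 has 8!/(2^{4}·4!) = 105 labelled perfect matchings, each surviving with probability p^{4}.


K_8 has 8!/(2^{4}·4!) = 105 labelled perfect matchings.
For each such perfect matching H, let X_H = 1 if all 4 edges of H are present in G. Then P[X_H = 1] = p^{4} = (1/8)^{4} = 1/4096.
By linearity: E[X] = Σ_H E[X_H] = 105 · p^{4} = 105 · 1/4096 = 105/4096.
Numerically: E[X] ≈ 0.025635.

E[X] = 105 · (1/8)^{4} = 105/4096 ≈ 0.025635.


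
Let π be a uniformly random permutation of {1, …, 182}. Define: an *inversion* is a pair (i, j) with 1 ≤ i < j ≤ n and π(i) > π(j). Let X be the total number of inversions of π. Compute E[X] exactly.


Write X = Σ X_I over the C(182, 2) = 16471 pairs i < j, with X_I the indicator of one inversion.
There are 16471 indicators.
For each fixed pair i < j, the values π(i) and π(j) are two distinct elements of {1, …, 182} in uniformly random order; by symmetry P[π(i) > π(j)] = 1/2.
By linearity: E[X] = 16471 · (1/2) = C(182, 2) · (1/2) = 16471/2 = 16471/2 ≈ 8235.500000.

E[X] = 16471/2 = 8235.500000.


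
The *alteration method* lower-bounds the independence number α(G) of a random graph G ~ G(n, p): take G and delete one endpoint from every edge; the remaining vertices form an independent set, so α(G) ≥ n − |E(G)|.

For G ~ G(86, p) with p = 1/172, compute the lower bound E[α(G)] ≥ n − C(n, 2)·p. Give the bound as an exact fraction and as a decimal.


E[|E(G)|] = C(86, 2)·p = 3655 · (1/172) = 85/4.
E[α(G)] ≥ n − E[|E(G)|] = 86 − 85/4 = 259/4.
Numerically: ≈ 64.750000.
(This is only a lower bound; the true E[α(G)] may be larger.)

E[α(G)] ≥ 259/4 ≈ 64.750000.


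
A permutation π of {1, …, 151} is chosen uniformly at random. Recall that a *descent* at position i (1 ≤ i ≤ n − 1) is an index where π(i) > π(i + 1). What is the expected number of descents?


Write X = Σ X_I over i = 1, …, 150, with X_I the indicator of one descent.
There are 150 indicators.
For each fixed i, the pair (π(i), π(i+1)) is a uniformly random ordered pair of distinct values from {1, …, 151}; by symmetry P[π(i) > π(i+1)] = 1/2.
By linearity: E[X] = 150 · (1/2) = (151 − 1) · (1/2) = 75 ≈ 75.000.

E[X] = 75 = 75.000.


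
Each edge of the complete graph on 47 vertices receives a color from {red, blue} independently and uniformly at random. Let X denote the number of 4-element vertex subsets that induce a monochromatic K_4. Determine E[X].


Let X = Σ_S X_S over the C(47, 4) = 178365 subsets S of size 4, where X_S = 1 if the K_4 on S is monochromatic.
For a fixed S, the K_4 on S has C(4, 2) = 6 edges. P[all 6 edges red] = (1/2)^6, and likewise for blue, so P[monochromatic] = 2·(1/2)^6 = 2^{1 − 6} = 1/32.
Summing: E[X] = C(47, 4) · 2^{1 − 6} = 178365 · 1/32 = 178365/32.
Numerically: E[X] ≈ 5573.906.

E[X] = C(47,4)·2^(1−C(4,2)) = 178365/32 ≈ 5573.906.


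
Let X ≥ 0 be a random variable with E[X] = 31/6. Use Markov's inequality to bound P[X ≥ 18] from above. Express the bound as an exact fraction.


μ = E[X] = 31/6, a = 18.
Markov: P[X ≥ 18] ≤ μ/a = (31/6)/18 = 31/108.
Numerically: ≈ 0.28704.
(Since a = 18 > μ = 5.16667, the bound 31/108 is < 1 and informative.)

P[X ≥ 18] ≤ 31/108 ≈ 0.28704.


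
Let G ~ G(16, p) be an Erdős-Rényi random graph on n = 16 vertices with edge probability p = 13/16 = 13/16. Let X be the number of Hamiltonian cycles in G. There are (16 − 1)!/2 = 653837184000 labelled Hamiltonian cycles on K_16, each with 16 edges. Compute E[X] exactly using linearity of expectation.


K_16 has (16 − 1)!/2 = 653837184000 labelled Hamiltonian cycles.
For each such Hamiltonian cycle H, let X_H = 1 if all 16 edges of H are present in G. Then P[X_H = 1] = p^{16} = (13/16)^{16} = 665416609183179841/18446744073709551616.
Summing the indicators: E[X] = Σ_H E[X_H] = 653837184000 · p^{16} = 653837184000 · 665416609183179841/18446744073709551616 = 424877072202303561918952875/18014398509481984.
Numerically: E[X] ≈ 2.359e+10.

E[X] = 653837184000 · (13/16)^{16} = 424877072202303561918952875/18014398509481984 ≈ 2.359e+10.


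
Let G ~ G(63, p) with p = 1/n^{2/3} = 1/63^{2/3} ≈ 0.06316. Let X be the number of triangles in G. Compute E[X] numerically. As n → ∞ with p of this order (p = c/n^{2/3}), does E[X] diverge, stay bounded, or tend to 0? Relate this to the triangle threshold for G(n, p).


Number of potential triangles: C(63, 3) = 39711.
Each occurs with probability p³ ≈ (0.06316)³ ≈ 2.519526e-04.
By linearity: E[X] = C(63, 3)·p³ ≈ 39711 · 2.519526e-04 ≈ 10.0053.
Since α = 2/3 < 1, p = c/n^{2/3} ≫ 1/n is above the triangle threshold p ~ 1/n. Asymptotically E[X] ~ (c³/6)·n^{3(1−α)} = (1³/6)·n^{1} → ∞; triangles are abundant w.h.p.

E[X] ≈ 10.0053; in regime p = Θ(1/n^{2/3}) E[X] diverges (above the triangle threshold p ~ 1/n).


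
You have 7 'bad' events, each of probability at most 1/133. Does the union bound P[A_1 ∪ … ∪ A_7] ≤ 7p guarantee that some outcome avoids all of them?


Union bound: P[∪_{i=1}^{7} A_i] ≤ Σ_i P[A_i] ≤ 7·p = 7·(1/133) = 1/19.
Numerically: 1/19 ≈ 0.05263.
Is 1/19 < 1? YES.
Since P[∪ A_i] ≤ 1/19 < 1, the complement has P[∩ A_i^c] ≥ 1 − 1/19 = 18/19 > 0, so some outcome avoids every A_i.

7·p = 1/19 ≈ 0.05263; existence CERTIFIED by the union bound.


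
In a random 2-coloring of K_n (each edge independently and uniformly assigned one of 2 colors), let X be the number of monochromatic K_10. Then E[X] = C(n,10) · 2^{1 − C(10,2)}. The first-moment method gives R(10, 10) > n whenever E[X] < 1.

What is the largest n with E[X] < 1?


We need C(n, 10) · 2^{1 − 45} < 1, i.e. C(n, 10) < 2^{45 − 1} = 17592186044416.
Check values of n near the boundary:
  n = 95: C(95, 10) = 10104934117421; 10104934117421 < 17592186044416? YES
  n = 96: C(96, 10) = 11279926456656; 11279926456656 < 17592186044416? YES
  n = 97: C(97, 10) = 12576469727536; 12576469727536 < 17592186044416? YES
  n = 98: C(98, 10) = 14005614014756; 14005614014756 < 17592186044416? YES
  n = 99: C(99, 10) = 15579278510796; 15579278510796 < 17592186044416? YES
  n = 100: C(100, 10) = 17310309456440; 17310309456440 < 17592186044416? YES
  n = 101: C(101, 10) = 19212541264840; 19212541264840 < 17592186044416? NO
  n = 102: C(102, 10) = 21300860967540; 21300860967540 < 17592186044416? NO
  n = 103: C(103, 10) = 23591276125340; 23591276125340 < 17592186044416? NO
The largest n with C(n, 10) < 17592186044416 is n = 100 (where E[X] = 2163788682055/2199023255552 ≈ 0.984). Hence R(10, 10) > 100, i.e. R(10, 10) ≥ 101.

Largest n = 100; hence R(10, 10) > 100.


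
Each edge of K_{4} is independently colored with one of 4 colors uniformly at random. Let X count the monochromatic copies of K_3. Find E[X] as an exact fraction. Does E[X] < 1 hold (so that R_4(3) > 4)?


E[X] = C(4, 3) · 4^{1 − 3} = 4 · 4^{−2} = 4/16.
As a reduced fraction: E[X] = 1/4 ≈ 0.250.
Is E[X] < 1? YES.
Since E[X] < 1, there exists a 4-coloring of K_{4} with no monochromatic K_3; hence R_4(3) > 4.

E[X] = 1/4 ≈ 0.250; E[X] < 1, so R_4(3) > 4.


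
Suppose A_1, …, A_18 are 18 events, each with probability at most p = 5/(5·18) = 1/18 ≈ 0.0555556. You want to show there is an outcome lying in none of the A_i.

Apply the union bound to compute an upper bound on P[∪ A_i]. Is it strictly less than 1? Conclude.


Union bound: P[∪_{i=1}^{18} A_i] ≤ Σ_i P[A_i] ≤ 18·p = 18·(1/18) = 1.
Numerically: 1 ≈ 1.0000000.
Is 1 < 1? NO.
Since the bound 1 is ≥ 1, the union bound is uninformative here; it does NOT by itself certify existence.

18·p = 1 ≈ 1.0000000; existence NOT certified by the union bound.


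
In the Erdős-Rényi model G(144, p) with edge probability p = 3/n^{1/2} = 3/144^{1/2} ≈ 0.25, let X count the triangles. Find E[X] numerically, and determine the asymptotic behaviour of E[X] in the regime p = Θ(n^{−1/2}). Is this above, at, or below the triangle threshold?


Number of potential triangles: C(144, 3) = 487344.
Each occurs with probability p³ ≈ (0.25)³ ≈ 1.56250e-02.
By linearity: E[X] = C(144, 3)·p³ ≈ 487344 · 1.56250e-02 ≈ 7614.750.
Since α = 1/2 < 1, p = c/n^{1/2} ≫ 1/n is above the triangle threshold p ~ 1/n. Asymptotically E[X] ~ (c³/6)·n^{3(1−α)} = (3³/6)·n^{1.5} → ∞; triangles are abundant w.h.p.

E[X] ≈ 7614.750; in regime p = Θ(1/n^{1/2}) E[X] diverges (above the triangle threshold p ~ 1/n).


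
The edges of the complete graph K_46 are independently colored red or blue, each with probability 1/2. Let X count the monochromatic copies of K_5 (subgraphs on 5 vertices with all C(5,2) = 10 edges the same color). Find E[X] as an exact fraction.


Let X = Σ_S X_S over the C(46, 5) = 1370754 subsets S of size 5, where X_S = 1 if the K_5 on S is monochromatic.
For a fixed S, the K_5 on S has C(5, 2) = 10 edges. P[all 10 edges red] = (1/2)^10, and likewise for blue, so P[monochromatic] = 2·(1/2)^10 = 2^{1 − 10} = 1/512.
By linearity of expectation: E[X] = C(46, 5) · 2^{1 − 10} = 1370754 · 1/512 = 685377/256.
Numerically: E[X] ≈ 2677.2539.

E[X] = C(46,5)·2^(1−C(5,2)) = 685377/256 ≈ 2677.2539.


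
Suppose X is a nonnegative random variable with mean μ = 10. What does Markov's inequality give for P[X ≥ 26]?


μ = E[X] = 10, a = 26.
Markov: P[X ≥ 26] ≤ μ/a = (10)/26 = 5/13.
Numerically: ≈ 0.3846.
(Since a = 26 > μ = 10.0000, the bound 5/13 is < 1 and informative.)

P[X ≥ 26] ≤ 5/13 ≈ 0.3846.


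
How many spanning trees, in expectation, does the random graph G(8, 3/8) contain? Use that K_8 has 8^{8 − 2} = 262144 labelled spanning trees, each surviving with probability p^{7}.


K_8 has 8^{8 − 2} = 262144 labelled spanning trees.
For each such spanning tree H, let X_H = 1 if all 7 edges of H are present in G. Then P[X_H = 1] = p^{7} = (3/8)^{7} = 2187/2097152.
By linearity: E[X] = Σ_H E[X_H] = 262144 · p^{7} = 262144 · 2187/2097152 = 2187/8.
Numerically: E[X] ≈ 273.4.

E[X] = 262144 · (3/8)^{7} = 2187/8 ≈ 273.4.


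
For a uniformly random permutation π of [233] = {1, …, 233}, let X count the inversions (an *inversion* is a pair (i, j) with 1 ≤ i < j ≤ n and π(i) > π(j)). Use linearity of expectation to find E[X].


Write X = Σ X_I over the C(233, 2) = 27028 pairs i < j, with X_I the indicator of one inversion.
There are 27028 indicators.
For each fixed pair i < j, the values π(i) and π(j) are two distinct elements of {1, …, 233} in uniformly random order; by symmetry P[π(i) > π(j)] = 1/2.
By linearity: E[X] = 27028 · (1/2) = C(233, 2) · (1/2) = 27028/2 = 13514 ≈ 13514.000.

E[X] = 13514 = 13514.000.


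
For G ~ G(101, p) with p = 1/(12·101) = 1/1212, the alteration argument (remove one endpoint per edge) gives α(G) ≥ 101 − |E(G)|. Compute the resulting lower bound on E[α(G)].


E[|E(G)|] = C(101, 2)·p = 5050 · (1/1212) = 25/6.
E[α(G)] ≥ n − E[|E(G)|] = 101 − 25/6 = 581/6.
Numerically: ≈ 96.8333.
(This is only a lower bound; the true E[α(G)] may be larger.)

E[α(G)] ≥ 581/6 ≈ 96.8333.


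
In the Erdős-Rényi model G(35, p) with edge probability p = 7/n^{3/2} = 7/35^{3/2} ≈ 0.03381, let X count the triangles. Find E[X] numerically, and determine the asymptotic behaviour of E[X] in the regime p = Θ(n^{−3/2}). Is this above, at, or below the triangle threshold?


Number of potential triangles: C(35, 3) = 6545.
Each occurs with probability p³ ≈ (0.03381)³ ≈ 3.863562e-05.
By linearity: E[X] = C(35, 3)·p³ ≈ 6545 · 3.863562e-05 ≈ 0.2529.
Since α = 3/2 > 1, p = c/n^{3/2} = o(1/n) is below the triangle threshold p ~ 1/n. Asymptotically E[X] ~ (c³/6)·n^{3(1−α)} = (7³/6)·n^{-1.5} → 0, so by Markov's inequality G has no triangles w.h.p.

E[X] ≈ 0.2529; in regime p = Θ(1/n^{3/2}) E[X] tends to 0 (below the triangle threshold p ~ 1/n).


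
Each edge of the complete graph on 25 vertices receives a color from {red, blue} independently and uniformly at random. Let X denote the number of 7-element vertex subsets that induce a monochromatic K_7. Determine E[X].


Let X = Σ_S X_S over the C(25, 7) = 480700 subsets S of size 7, where X_S = 1 if the K_7 on S is monochromatic.
For a fixed S, the K_7 on S has C(7, 2) = 21 edges. P[all 21 edges red] = (1/2)^21, and likewise for blue, so P[monochromatic] = 2·(1/2)^21 = 2^{1 − 21} = 1/1048576.
By linearity of expectation: E[X] = C(25, 7) · 2^{1 − 21} = 480700 · 1/1048576 = 120175/262144.
Numerically: E[X] ≈ 0.45843.

E[X] = C(25,7)·2^(1−C(7,2)) = 120175/262144 ≈ 0.45843.


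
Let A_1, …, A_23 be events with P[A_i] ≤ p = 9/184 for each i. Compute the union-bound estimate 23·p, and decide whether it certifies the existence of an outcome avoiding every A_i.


Union bound: P[∪_{i=1}^{23} A_i] ≤ Σ_i P[A_i] ≤ 23·p = 23·(9/184) = 9/8.
Numerically: 9/8 ≈ 1.12500.
Is 9/8 < 1? NO.
Since the bound 9/8 is ≥ 1, the union bound is uninformative here; it does NOT by itself certify existence.

23·p = 9/8 ≈ 1.12500; existence NOT certified by the union bound.


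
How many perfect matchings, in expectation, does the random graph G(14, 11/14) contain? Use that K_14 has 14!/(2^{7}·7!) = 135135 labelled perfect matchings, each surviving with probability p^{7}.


K_14 has 14!/(2^{7}·7!) = 135135 labelled perfect matchings.
For each such perfect matching H, let X_H = 1 if all 7 edges of H are present in G. Then P[X_H = 1] = p^{7} = (11/14)^{7} = 19487171/105413504.
By linearity: E[X] = Σ_H E[X_H] = 135135 · p^{7} = 135135 · 19487171/105413504 = 376199836155/15059072.
Numerically: E[X] ≈ 24981.6.

E[X] = 135135 · (11/14)^{7} = 376199836155/15059072 ≈ 24981.6.


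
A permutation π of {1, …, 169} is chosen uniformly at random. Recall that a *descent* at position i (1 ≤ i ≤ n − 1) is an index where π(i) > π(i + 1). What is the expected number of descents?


Write X = Σ X_I over i = 1, …, 168, with X_I the indicator of one descent.
There are 168 indicators.
For each fixed i, the pair (π(i), π(i+1)) is a uniformly random ordered pair of distinct values from {1, …, 169}; by symmetry P[π(i) > π(i+1)] = 1/2.
By linearity: E[X] = 168 · (1/2) = (169 − 1) · (1/2) = 84 ≈ 84.0000.

E[X] = 84 = 84.0000.


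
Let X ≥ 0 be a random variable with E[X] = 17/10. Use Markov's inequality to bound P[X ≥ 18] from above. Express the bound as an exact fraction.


μ = E[X] = 17/10, a = 18.
Markov: P[X ≥ 18] ≤ μ/a = (17/10)/18 = 17/180.
Numerically: ≈ 0.0944.
(Since a = 18 > μ = 1.7000, the bound 17/180 is < 1 and informative.)

P[X ≥ 18] ≤ 17/180 ≈ 0.0944.


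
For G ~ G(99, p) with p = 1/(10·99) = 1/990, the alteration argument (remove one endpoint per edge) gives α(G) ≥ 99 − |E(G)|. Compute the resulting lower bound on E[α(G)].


E[|E(G)|] = C(99, 2)·p = 4851 · (1/990) = 49/10.
E[α(G)] ≥ n − E[|E(G)|] = 99 − 49/10 = 941/10.
Numerically: ≈ 94.100.
(This is only a lower bound; the true E[α(G)] may be larger.)

E[α(G)] ≥ 941/10 ≈ 94.100.


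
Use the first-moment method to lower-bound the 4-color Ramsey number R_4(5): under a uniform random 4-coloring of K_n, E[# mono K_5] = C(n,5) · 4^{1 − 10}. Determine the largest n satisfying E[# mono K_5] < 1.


We need C(n, 5) · 4^{1 − 10} < 1, i.e. C(n, 5) < 4^{10 − 1} = 262144.
Check values of n near the boundary:
  n = 32: C(32, 5) = 201376; 201376 < 262144? YES
  n = 33: C(33, 5) = 237336; 237336 < 262144? YES
  n = 34: C(34, 5) = 278256; 278256 < 262144? NO
The largest n with C(n, 5) < 262144 is n = 33 (where E[X] = 29667/32768 ≈ 0.90536). Hence R_4(5) > 33, i.e. R_4(5) ≥ 34.

Largest n = 33; hence R_4(5) > 33.


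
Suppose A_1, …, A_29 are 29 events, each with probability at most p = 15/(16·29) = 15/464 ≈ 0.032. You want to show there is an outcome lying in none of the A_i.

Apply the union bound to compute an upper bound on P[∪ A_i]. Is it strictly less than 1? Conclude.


Union bound: P[∪_{i=1}^{29} A_i] ≤ Σ_i P[A_i] ≤ 29·p = 29·(15/464) = 15/16.
Numerically: 15/16 ≈ 0.938.
Is 15/16 < 1? YES.
Since P[∪ A_i] ≤ 15/16 < 1, the complement has P[∩ A_i^c] ≥ 1 − 15/16 = 1/16 > 0, so some outcome avoids every A_i.

29·p = 15/16 ≈ 0.938; existence CERTIFIED by the union bound.


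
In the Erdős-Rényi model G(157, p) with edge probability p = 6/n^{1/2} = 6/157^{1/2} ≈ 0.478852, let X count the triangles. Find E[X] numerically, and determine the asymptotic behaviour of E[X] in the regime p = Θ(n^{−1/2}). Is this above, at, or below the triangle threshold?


Number of potential triangles: C(157, 3) = 632710.
Each occurs with probability p³ ≈ (0.478852)³ ≈ 1.09800489e-01.
By linearity: E[X] = C(157, 3)·p³ ≈ 632710 · 1.09800489e-01 ≈ 69471.867119.
Since α = 1/2 < 1, p = c/n^{1/2} ≫ 1/n is above the triangle threshold p ~ 1/n. Asymptotically E[X] ~ (c³/6)·n^{3(1−α)} = (6³/6)·n^{1.5} → ∞; triangles are abundant w.h.p.

E[X] ≈ 69471.867119; in regime p = Θ(1/n^{1/2}) E[X] diverges (above the triangle threshold p ~ 1/n).


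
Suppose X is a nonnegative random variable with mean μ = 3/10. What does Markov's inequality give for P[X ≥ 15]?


μ = E[X] = 3/10, a = 15.
Markov: P[X ≥ 15] ≤ μ/a = (3/10)/15 = 1/50.
Numerically: ≈ 0.020.
(Since a = 15 > μ = 0.300, the bound 1/50 is < 1 and informative.)

P[X ≥ 15] ≤ 1/50 ≈ 0.020.


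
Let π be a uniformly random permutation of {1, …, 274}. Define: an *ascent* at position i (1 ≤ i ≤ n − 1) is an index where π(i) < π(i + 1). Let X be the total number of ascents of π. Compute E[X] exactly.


Write X = Σ X_I over i = 1, …, 273, with X_I the indicator of one ascent.
There are 273 indicators.
For each fixed i, the pair (π(i), π(i+1)) is a uniformly random ordered pair of distinct values from {1, …, 274}; by symmetry P[π(i) < π(i+1)] = 1/2.
By linearity: E[X] = 273 · (1/2) = (274 − 1) · (1/2) = 273/2 ≈ 136.50000.

E[X] = 273/2 = 136.50000.


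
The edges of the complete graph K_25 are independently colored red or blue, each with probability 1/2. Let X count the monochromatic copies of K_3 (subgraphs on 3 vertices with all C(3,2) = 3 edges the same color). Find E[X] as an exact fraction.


Let X = Σ_S X_S over the C(25, 3) = 2300 subsets S of size 3, where X_S = 1 if the K_3 on S is monochromatic.
For a fixed S, the K_3 on S has C(3, 2) = 3 edges. P[all 3 edges red] = (1/2)^3, and likewise for blue, so P[monochromatic] = 2·(1/2)^3 = 2^{1 − 3} = 1/4.
By linearity of expectation: E[X] = C(25, 3) · 2^{1 − 3} = 2300 · 1/4 = 575.
Numerically: E[X] ≈ 575.000.

E[X] = C(25,3)·2^(1−C(3,2)) = 575 ≈ 575.000.


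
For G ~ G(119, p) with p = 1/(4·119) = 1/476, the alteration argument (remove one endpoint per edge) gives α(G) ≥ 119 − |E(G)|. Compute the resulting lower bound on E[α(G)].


E[|E(G)|] = C(119, 2)·p = 7021 · (1/476) = 59/4.
E[α(G)] ≥ n − E[|E(G)|] = 119 − 59/4 = 417/4.
Numerically: ≈ 104.25000.
(This is only a lower bound; the true E[α(G)] may be larger.)

E[α(G)] ≥ 417/4 ≈ 104.25000.


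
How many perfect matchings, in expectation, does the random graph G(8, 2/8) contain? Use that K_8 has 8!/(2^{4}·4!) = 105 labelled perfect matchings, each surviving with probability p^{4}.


K_8 has 8!/(2^{4}·4!) = 105 labelled perfect matchings.
For each such perfect matching H, let X_H = 1 if all 4 edges of H are present in G. Then P[X_H = 1] = p^{4} = (1/4)^{4} = 1/256.
Summing the indicators: E[X] = Σ_H E[X_H] = 105 · p^{4} = 105 · 1/256 = 105/256.
Numerically: E[X] ≈ 0.410156.

E[X] = 105 · (1/4)^{4} = 105/256 ≈ 0.410156.


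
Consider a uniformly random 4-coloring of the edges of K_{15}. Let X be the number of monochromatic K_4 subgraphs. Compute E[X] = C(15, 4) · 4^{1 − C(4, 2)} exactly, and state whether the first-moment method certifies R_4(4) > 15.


E[X] = C(15, 4) · 4^{1 − 6} = 1365 · 4^{−5} = 1365/1024.
As a reduced fraction: E[X] = 1365/1024 ≈ 1.3330.
Is E[X] < 1? NO.
Since E[X] ≥ 1, the first-moment bound is inconclusive at n = 15; it does NOT by itself certify R_4(4) > 15.

E[X] = 1365/1024 ≈ 1.3330; E[X] ≥ 1; first-moment method inconclusive here.


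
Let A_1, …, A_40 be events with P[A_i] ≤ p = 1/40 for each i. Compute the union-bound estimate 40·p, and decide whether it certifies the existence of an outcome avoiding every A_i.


Union bound: P[∪_{i=1}^{40} A_i] ≤ Σ_i P[A_i] ≤ 40·p = 40·(1/40) = 1.
Numerically: 1 ≈ 1.0000.
Is 1 < 1? NO.
Since the bound 1 is ≥ 1, the union bound is uninformative here; it does NOT by itself certify existence.

40·p = 1 ≈ 1.0000; existence NOT certified by the union bound.


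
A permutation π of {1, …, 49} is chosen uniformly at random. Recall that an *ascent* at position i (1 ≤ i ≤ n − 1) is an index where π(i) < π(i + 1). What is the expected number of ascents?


Write X = Σ X_I over i = 1, …, 48, with X_I the indicator of one ascent.
There are 48 indicators.
For each fixed i, the pair (π(i), π(i+1)) is a uniformly random ordered pair of distinct values from {1, …, 49}; by symmetry P[π(i) < π(i+1)] = 1/2.
By linearity: E[X] = 48 · (1/2) = (49 − 1) · (1/2) = 24 ≈ 24.00000.

E[X] = 24 = 24.00000.


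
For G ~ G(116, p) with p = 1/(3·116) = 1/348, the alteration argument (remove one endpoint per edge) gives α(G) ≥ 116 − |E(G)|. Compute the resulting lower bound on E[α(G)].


E[|E(G)|] = C(116, 2)·p = 6670 · (1/348) = 115/6.
E[α(G)] ≥ n − E[|E(G)|] = 116 − 115/6 = 581/6.
Numerically: ≈ 96.8333.
(This is only a lower bound; the true E[α(G)] may be larger.)

E[α(G)] ≥ 581/6 ≈ 96.8333.


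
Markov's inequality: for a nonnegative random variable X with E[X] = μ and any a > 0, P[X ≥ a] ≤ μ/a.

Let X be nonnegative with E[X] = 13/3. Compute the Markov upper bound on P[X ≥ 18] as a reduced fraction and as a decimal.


μ = E[X] = 13/3, a = 18.
Markov: P[X ≥ 18] ≤ μ/a = (13/3)/18 = 13/54.
Numerically: ≈ 0.240741.
(Since a = 18 > μ = 4.333333, the bound 13/54 is < 1 and informative.)

P[X ≥ 18] ≤ 13/54 ≈ 0.240741.


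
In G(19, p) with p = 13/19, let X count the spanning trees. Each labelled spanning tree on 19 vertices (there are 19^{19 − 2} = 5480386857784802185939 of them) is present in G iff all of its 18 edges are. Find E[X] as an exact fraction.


K_19 has 19^{19 − 2} = 5480386857784802185939 labelled spanning trees.
For each such spanning tree H, let X_H = 1 if all 18 edges of H are present in G. Then P[X_H = 1] = p^{18} = (13/19)^{18} = 112455406951957393129/104127350297911241532841.
Summing the indicators: E[X] = Σ_H E[X_H] = 5480386857784802185939 · p^{18} = 5480386857784802185939 · 112455406951957393129/104127350297911241532841 = 112455406951957393129/19.
Numerically: E[X] ≈ 5.919e+18.

E[X] = 5480386857784802185939 · (13/19)^{18} = 112455406951957393129/19 ≈ 5.919e+18.


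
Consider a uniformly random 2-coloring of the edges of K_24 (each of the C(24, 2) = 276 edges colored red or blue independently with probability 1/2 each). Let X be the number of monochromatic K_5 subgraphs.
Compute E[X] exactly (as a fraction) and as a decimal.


Let X = Σ_S X_S over the C(24, 5) = 42504 subsets S of size 5, where X_S = 1 if the K_5 on S is monochromatic.
For a fixed S, the K_5 on S has C(5, 2) = 10 edges. P[all 10 edges red] = (1/2)^10, and likewise for blue, so P[monochromatic] = 2·(1/2)^10 = 2^{1 − 10} = 1/512.
By linearity of expectation: E[X] = C(24, 5) · 2^{1 − 10} = 42504 · 1/512 = 5313/64.
Numerically: E[X] ≈ 83.0156.

E[X] = C(24,5)·2^(1−C(5,2)) = 5313/64 ≈ 83.0156.


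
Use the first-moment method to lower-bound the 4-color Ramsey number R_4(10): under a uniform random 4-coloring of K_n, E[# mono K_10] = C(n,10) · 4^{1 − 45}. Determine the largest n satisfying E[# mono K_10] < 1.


We need C(n, 10) · 4^{1 − 45} < 1, i.e. C(n, 10) < 4^{45 − 1} = 309485009821345068724781056.
Check values of n near the boundary:
  n = 2019: C(2019, 10) = 303322949179835278009229628; 303322949179835278009229628 < 309485009821345068724781056? YES
  n = 2020: C(2020, 10) = 304832018578739931133653656; 304832018578739931133653656 < 309485009821345068724781056? YES
  n = 2021: C(2021, 10) = 306347841644770462864800616; 306347841644770462864800616 < 309485009821345068724781056? YES
  n = 2022: C(2022, 10) = 307870445231474093395937796; 307870445231474093395937796 < 309485009821345068724781056? YES
  n = 2023: C(2023, 10) = 309399856285778485315440716; 309399856285778485315440716 < 309485009821345068724781056? YES
  n = 2024: C(2024, 10) = 310936101848269937576192656; 310936101848269937576192656 < 309485009821345068724781056? NO
  n = 2025: C(2025, 10) = 312479209053472269772600560; 312479209053472269772600560 < 309485009821345068724781056? NO
The largest n with C(n, 10) < 309485009821345068724781056 is n = 2023 (where E[X] = 77349964071444621328860179/77371252455336267181195264 ≈ 0.9997). Hence R_4(10) > 2023, i.e. R_4(10) ≥ 2024.

Largest n = 2023; hence R_4(10) > 2023.
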